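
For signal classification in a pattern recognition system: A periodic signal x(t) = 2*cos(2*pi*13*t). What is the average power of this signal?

Average power of A*cos(wt) is A^2/2.
P = 2^2 / 2 = 4/2 = 2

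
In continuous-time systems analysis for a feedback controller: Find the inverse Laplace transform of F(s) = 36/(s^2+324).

Standard pair: w/(s^2+w^2) <-> sin(wt)*u(t)
Recognize w^2 = 324, so w = 18; numerator 36 = 2*18.
f(t) = 2*sin(18t)*u(t)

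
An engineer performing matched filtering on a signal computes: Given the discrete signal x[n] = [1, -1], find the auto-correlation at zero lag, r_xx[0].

The auto-correlation at zero lag r_xx[0] equals the signal energy.
r_xx[0] = sum of x[n]^2 = 1^2 + (-1)^2
= 1 + 1 = 2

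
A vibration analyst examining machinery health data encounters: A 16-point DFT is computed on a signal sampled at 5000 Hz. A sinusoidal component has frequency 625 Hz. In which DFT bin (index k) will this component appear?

DFT frequency resolution = f_s/N = 5000/16 = 625/2 Hz
Bin index k = f_signal / resolution = 625 / 625/2 = 2
The signal frequency 625 Hz falls in DFT bin k = 2.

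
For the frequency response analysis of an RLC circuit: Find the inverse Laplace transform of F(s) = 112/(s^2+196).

Standard pair: w/(s^2+w^2) <-> sin(wt)*u(t)
Recognize w^2 = 196, so w = 14; numerator 112 = 8*14.
f(t) = 8*sin(14t)*u(t)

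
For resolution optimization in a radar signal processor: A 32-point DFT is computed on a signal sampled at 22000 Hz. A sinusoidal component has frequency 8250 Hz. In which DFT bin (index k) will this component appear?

DFT frequency resolution = f_s/N = 22000/32 = 1375/2 Hz
Bin index k = f_signal / resolution = 8250 / 1375/2 = 12
The signal frequency 8250 Hz falls in DFT bin k = 12.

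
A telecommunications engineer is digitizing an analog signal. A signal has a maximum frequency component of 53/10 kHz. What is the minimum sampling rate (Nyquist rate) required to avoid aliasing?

By the Nyquist-Shannon sampling theorem,
the minimum sampling rate (Nyquist rate) must be at least 2 * f_max.
Nyquist rate = 2 * 53/10 kHz = 53/5 kHz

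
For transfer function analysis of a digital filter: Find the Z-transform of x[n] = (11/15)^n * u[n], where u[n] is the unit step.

The Z-transform of a^n * u[n] is z/(z-a) for |z| > |a|.
Here a = 11/15, so X(z) = z/(z - (11/15)) = 15z/(15z - 11)
ROC: |z| > 11/15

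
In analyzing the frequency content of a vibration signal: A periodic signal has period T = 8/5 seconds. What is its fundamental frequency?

The fundamental frequency is the reciprocal of the period.
f = 1/T = 1/(8/5) = 5/8 Hz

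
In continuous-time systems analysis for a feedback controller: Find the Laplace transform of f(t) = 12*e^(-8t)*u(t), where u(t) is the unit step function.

Standard Laplace transform pair:
e^(-at)*u(t) <-> 1/(s+a)
With a = 8: L{12*e^(-8t)*u(t)} = 12/(s+8), ROC: Re(s) > -8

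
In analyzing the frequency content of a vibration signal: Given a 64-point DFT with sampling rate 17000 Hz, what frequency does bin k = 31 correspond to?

The frequency of DFT bin k is: f_k = k * f_s / N
f_31 = 31 * 17000 / 64 = 65875/8 Hz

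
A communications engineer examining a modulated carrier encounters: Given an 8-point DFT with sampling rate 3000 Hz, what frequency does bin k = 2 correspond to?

The frequency of DFT bin k is: f_k = k * f_s / N
f_2 = 2 * 3000 / 8 = 750 Hz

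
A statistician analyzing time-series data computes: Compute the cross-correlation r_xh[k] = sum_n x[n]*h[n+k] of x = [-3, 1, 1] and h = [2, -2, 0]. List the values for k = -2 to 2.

Both sequences indexed from 0 and zero outside their support.
Lags with overlap: k = -2 to 2.
  r_xh[-2] = x[2]*h[0] = 2
  r_xh[-1] = x[1]*h[0] + x[2]*h[1] = 0
  r_xh[0] = x[0]*h[0] + x[1]*h[1] + x[2]*h[2] = -8
  r_xh[1] = x[0]*h[1] + x[1]*h[2] = 6
  r_xh[2] = x[0]*h[2] = 0
r_xh = [2, 0, -8, 6, 0] (for k = -2, ..., 2)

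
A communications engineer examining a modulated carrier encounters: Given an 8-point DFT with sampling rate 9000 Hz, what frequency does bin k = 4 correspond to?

The frequency of DFT bin k is: f_k = k * f_s / N
f_4 = 4 * 9000 / 8 = 4500 Hz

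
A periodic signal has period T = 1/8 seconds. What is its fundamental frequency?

The fundamental frequency is the reciprocal of the period.
f = 1/T = 1/(1/8) = 8 Hz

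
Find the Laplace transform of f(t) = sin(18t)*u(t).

Standard pair: sin(wt)*u(t) <-> w/(s^2+w^2)
With w = 18: L{sin(18t)*u(t)} = 18/(s^2+324)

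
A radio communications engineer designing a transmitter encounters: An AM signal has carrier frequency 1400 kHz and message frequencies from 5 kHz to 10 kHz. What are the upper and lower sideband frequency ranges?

Upper sideband (USB) = fc + [fm_low, fm_high] = 1400 + [5, 10] = [1405, 1410] kHz
Lower sideband (LSB) = fc - [fm_high, fm_low] = 1400 - [10, 5] = [1390, 1395] kHz
Total occupied spectrum: 1390 kHz to 1410 kHz (plus carrier at 1400 kHz)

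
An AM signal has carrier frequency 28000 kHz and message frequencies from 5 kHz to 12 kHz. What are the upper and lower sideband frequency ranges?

Upper sideband (USB) = fc + [fm_low, fm_high] = 28000 + [5, 12] = [28005, 28012] kHz
Lower sideband (LSB) = fc - [fm_high, fm_low] = 28000 - [12, 5] = [27988, 27995] kHz
Total occupied spectrum: 27988 kHz to 28012 kHz (plus carrier at 28000 kHz)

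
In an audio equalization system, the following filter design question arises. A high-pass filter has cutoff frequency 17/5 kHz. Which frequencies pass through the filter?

A high-pass filter passes all frequencies above the cutoff frequency 17/5 kHz and attenuates lower frequencies.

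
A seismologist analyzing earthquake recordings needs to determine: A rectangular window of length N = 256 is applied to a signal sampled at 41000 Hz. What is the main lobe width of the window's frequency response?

For a rectangular window of length N,
the main lobe width in frequency is 2*f_s/N.
= 2*41000/256 = 5125/16 Hz
This determines the minimum frequency separation for resolving two sinusoids.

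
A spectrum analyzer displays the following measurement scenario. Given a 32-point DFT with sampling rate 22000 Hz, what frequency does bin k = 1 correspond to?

The frequency of DFT bin k is: f_k = k * f_s / N
f_1 = 1 * 22000 / 32 = 1375/2 Hz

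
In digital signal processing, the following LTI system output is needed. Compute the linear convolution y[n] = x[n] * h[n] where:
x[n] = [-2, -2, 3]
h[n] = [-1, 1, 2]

y[n] = sum_k x[k]*h[n-k]. Output length = len(x) + len(h) - 1 = 3 + 3 - 1 = 5.
y[0] = -2*-1 = 2
y[1] = -2*-1 + -2*1 = 0
y[2] = 3*-1 + -2*1 + -2*2 = -9
y[3] = 3*1 + -2*2 = -1
y[4] = 3*2 = 6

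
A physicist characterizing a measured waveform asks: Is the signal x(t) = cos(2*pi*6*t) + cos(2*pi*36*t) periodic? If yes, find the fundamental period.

f1 = 6 Hz, f2 = 36 Hz
Period T1 = 1/6, T2 = 1/36
Ratio T1/T2 = 36/6, which is rational.
The signal is periodic with fundamental period T = 1/GCD(6,36) = 1/6 s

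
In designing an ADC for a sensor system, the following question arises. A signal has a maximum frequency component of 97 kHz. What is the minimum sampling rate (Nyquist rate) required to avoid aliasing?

By the Nyquist-Shannon sampling theorem,
the minimum sampling rate (Nyquist rate) must be at least 2 * f_max.
Nyquist rate = 2 * 97 kHz = 194 kHz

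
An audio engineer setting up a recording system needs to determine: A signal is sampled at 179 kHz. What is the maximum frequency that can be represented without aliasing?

The maximum frequency that can be represented without aliasing
is the Nyquist frequency: f_max = f_s / 2 = 179 kHz / 2 = 179/2 kHz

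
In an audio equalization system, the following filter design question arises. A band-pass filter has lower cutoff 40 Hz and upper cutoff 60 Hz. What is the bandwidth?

Bandwidth = f_high - f_low
= 60 Hz - 40 Hz = 20 Hz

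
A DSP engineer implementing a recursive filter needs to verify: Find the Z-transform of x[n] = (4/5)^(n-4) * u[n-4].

Time-shifting property: if X(z) = Z{x[n]}, then Z{x[n-d]} = z^(-d) * X(z)
X(z) = z/(z - 4/5) for x[n] = (4/5)^n * u[n]
Z{x[n-4]} = z^(-4) * z/(z - 4/5) = z^(-3)/(z - 4/5)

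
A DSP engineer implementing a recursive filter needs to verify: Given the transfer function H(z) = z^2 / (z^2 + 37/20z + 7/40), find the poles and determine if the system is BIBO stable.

Poles are roots of the denominator: z^2 + 37/20z + 7/40 = 0.
Quadratic formula: z = [-(37/20) +/- sqrt((37/20)^2 - 4*(7/40))] / 2
Discriminant = 1369/400 - 7/10 = 1089/400; sqrt = 33/20.
z = (-37/20 +/- 33/20) / 2 => z = -1/10 or z = -7/4.
|p1| = 7/4, |p2| = 1/10.
For BIBO stability, all poles must lie inside the unit circle (|p| < 1).
System is UNSTABLE since at least one |p| >= 1.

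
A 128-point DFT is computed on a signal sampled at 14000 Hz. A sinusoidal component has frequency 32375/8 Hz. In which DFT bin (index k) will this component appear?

DFT frequency resolution = f_s/N = 14000/128 = 875/8 Hz
Bin index k = f_signal / resolution = 32375/8 / 875/8 = 37
The signal frequency 32375/8 Hz falls in DFT bin k = 37.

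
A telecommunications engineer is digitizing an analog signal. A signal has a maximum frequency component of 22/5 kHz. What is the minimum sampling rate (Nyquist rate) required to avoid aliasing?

By the Nyquist-Shannon sampling theorem,
the minimum sampling rate (Nyquist rate) must be at least 2 * f_max.
Nyquist rate = 2 * 22/5 kHz = 44/5 kHz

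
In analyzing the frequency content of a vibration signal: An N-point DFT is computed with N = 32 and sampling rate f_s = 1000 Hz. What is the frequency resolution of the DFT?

DFT frequency resolution = f_s / N
= 1000 / 32 = 125/4 Hz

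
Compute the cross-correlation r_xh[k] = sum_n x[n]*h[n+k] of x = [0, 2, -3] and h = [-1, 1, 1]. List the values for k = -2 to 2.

Both sequences indexed from 0 and zero outside their support.
Lags with overlap: k = -2 to 2.
  r_xh[-2] = x[2]*h[0] = 3
  r_xh[-1] = x[1]*h[0] + x[2]*h[1] = -5
  r_xh[0] = x[0]*h[0] + x[1]*h[1] + x[2]*h[2] = -1
  r_xh[1] = x[0]*h[1] + x[1]*h[2] = 2
  r_xh[2] = x[0]*h[2] = 0
r_xh = [3, -5, -1, 2, 0] (for k = -2, ..., 2)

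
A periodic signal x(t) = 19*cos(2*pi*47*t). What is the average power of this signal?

Average power of A*cos(wt) is A^2/2.
P = 19^2 / 2 = 361/2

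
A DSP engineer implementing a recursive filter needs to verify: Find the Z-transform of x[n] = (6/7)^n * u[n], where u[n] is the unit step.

The Z-transform of a^n * u[n] is z/(z-a) for |z| > |a|.
Here a = 6/7, so X(z) = z/(z - (6/7)) = 7z/(7z - 6)
ROC: |z| > 6/7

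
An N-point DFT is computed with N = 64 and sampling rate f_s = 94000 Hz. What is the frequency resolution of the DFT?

DFT frequency resolution = f_s / N
= 94000 / 64 = 5875/4 Hz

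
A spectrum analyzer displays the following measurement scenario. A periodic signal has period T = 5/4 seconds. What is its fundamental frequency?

The fundamental frequency is the reciprocal of the period.
f = 1/T = 1/(5/4) = 4/5 Hz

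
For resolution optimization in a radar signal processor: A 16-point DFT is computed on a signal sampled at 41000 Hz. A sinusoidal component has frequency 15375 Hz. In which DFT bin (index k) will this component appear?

DFT frequency resolution = f_s/N = 41000/16 = 5125/2 Hz
Bin index k = f_signal / resolution = 15375 / 5125/2 = 6
The signal frequency 15375 Hz falls in DFT bin k = 6.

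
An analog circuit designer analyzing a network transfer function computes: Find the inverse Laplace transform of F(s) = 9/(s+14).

Standard pair: k/(s+a) <-> k*e^(-at)*u(t)
With k=9, a=14: f(t) = 9*e^(-14t)*u(t)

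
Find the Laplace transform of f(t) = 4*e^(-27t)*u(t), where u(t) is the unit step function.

Standard Laplace transform pair:
e^(-at)*u(t) <-> 1/(s+a)
With a = 27: L{4*e^(-27t)*u(t)} = 4/(s+27), ROC: Re(s) > -27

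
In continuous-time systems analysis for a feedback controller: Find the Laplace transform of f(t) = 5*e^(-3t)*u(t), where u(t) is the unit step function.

Standard Laplace transform pair:
e^(-at)*u(t) <-> 1/(s+a)
With a = 3: L{5*e^(-3t)*u(t)} = 5/(s+3), ROC: Re(s) > -3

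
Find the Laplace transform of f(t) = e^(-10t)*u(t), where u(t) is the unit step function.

Standard Laplace transform pair:
e^(-at)*u(t) <-> 1/(s+a)
With a = 10: L{e^(-10t)*u(t)} = 1/(s+10), ROC: Re(s) > -10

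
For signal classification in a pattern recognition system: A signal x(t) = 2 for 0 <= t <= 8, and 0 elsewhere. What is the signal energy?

Energy = integral of |x(t)|^2 dt over the signal duration
= 2^2 * 8 = 4 * 8 = 32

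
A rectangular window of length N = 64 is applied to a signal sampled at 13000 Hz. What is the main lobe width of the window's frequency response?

For a rectangular window of length N,
the main lobe width in frequency is 2*f_s/N.
= 2*13000/64 = 1625/4 Hz
This determines the minimum frequency separation for resolving two sinusoids.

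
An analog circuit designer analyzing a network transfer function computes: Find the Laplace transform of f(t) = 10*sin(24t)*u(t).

Standard pair: sin(wt)*u(t) <-> w/(s^2+w^2)
With w = 24: L{10*sin(24t)*u(t)} = 240/(s^2+576)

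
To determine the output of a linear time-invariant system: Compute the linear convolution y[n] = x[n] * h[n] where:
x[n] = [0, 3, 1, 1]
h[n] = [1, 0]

y[n] = sum_k x[k]*h[n-k]. Output length = len(x) + len(h) - 1 = 4 + 2 - 1 = 5.
y[0] = 0*1 = 0
y[1] = 3*1 + 0*0 = 3
y[2] = 1*1 + 3*0 = 1
y[3] = 1*1 + 1*0 = 1
y[4] = 1*0 = 0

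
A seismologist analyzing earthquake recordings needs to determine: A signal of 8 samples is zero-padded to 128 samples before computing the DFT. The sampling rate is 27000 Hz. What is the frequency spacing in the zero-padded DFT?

Original DFT: N = 8, resolution = f_s/N = 27000/8 = 3375 Hz
Zero-padded DFT: N = 128, resolution = f_s/N = 27000/128 = 3375/16 Hz
Zero-padding interpolates the spectrum (finer frequency grid)
but does NOT improve the true spectral resolution (ability to resolve close frequencies).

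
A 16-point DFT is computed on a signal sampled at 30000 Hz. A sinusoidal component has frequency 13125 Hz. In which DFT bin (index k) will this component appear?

DFT frequency resolution = f_s/N = 30000/16 = 1875 Hz
Bin index k = f_signal / resolution = 13125 / 1875 = 7
The signal frequency 13125 Hz falls in DFT bin k = 7.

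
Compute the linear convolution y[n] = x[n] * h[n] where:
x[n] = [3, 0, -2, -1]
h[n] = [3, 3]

y[n] = sum_k x[k]*h[n-k]. Output length = len(x) + len(h) - 1 = 4 + 2 - 1 = 5.
y[0] = 3*3 = 9
y[1] = 0*3 + 3*3 = 9
y[2] = -2*3 + 0*3 = -6
y[3] = -1*3 + -2*3 = -9
y[4] = -1*3 = -3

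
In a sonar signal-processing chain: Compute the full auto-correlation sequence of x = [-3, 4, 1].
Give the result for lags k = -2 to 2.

r_xx[k] = sum_m x[m]*x[m+k], indexed from 0, for k = -2 to 2:
  r_xx[-2] = x[2]*x[0] = -3
  r_xx[-1] = x[1]*x[0] + x[2]*x[1] = -8
  r_xx[0] = x[0]*x[0] + x[1]*x[1] + x[2]*x[2] = 26
  r_xx[1] = x[0]*x[1] + x[1]*x[2] = -8
  r_xx[2] = x[0]*x[2] = -3
r_xx = [-3, -8, 26, -8, -3]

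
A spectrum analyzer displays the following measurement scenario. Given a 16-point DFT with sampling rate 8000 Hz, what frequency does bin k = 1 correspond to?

The frequency of DFT bin k is: f_k = k * f_s / N
f_1 = 1 * 8000 / 16 = 500 Hz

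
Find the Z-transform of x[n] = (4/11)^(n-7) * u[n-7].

Time-shifting property: if X(z) = Z{x[n]}, then Z{x[n-d]} = z^(-d) * X(z)
X(z) = z/(z - 4/11) for x[n] = (4/11)^n * u[n]
Z{x[n-7]} = z^(-7) * z/(z - 4/11) = z^(-6)/(z - 4/11)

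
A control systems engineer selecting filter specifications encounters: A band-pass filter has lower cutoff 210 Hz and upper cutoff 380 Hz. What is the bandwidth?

Bandwidth = f_high - f_low
= 380 Hz - 210 Hz = 170 Hz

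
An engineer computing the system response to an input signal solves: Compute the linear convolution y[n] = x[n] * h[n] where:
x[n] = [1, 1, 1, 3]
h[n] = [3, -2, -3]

y[n] = sum_k x[k]*h[n-k]. Output length = len(x) + len(h) - 1 = 4 + 3 - 1 = 6.
y[0] = 1*3 = 3
y[1] = 1*3 + 1*-2 = 1
y[2] = 1*3 + 1*-2 + 1*-3 = -2
y[3] = 3*3 + 1*-2 + 1*-3 = 4
y[4] = 3*-2 + 1*-3 = -9
y[5] = 3*-3 = -9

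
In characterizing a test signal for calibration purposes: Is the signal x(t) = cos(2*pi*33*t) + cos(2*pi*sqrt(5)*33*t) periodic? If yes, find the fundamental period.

f1 = 33 Hz, f2 = 33*sqrt(5) Hz
Ratio f2/f1 = sqrt(5), which is irrational.
Since the frequency ratio is irrational, no common period exists.
The signal is not periodic.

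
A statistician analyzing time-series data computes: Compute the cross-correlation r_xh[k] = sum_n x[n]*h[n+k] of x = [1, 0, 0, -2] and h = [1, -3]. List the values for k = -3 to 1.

Both sequences indexed from 0 and zero outside their support.
Lags with overlap: k = -3 to 1.
  r_xh[-3] = x[3]*h[0] = -2
  r_xh[-2] = x[2]*h[0] + x[3]*h[1] = 6
  r_xh[-1] = x[1]*h[0] + x[2]*h[1] = 0
  r_xh[0] = x[0]*h[0] + x[1]*h[1] = 1
  r_xh[1] = x[0]*h[1] = -3
r_xh = [-2, 6, 0, 1, -3] (for k = -3, ..., 1)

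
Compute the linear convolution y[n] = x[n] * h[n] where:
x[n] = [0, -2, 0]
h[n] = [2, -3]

y[n] = sum_k x[k]*h[n-k]. Output length = len(x) + len(h) - 1 = 3 + 2 - 1 = 4.
y[0] = 0*2 = 0
y[1] = -2*2 + 0*-3 = -4
y[2] = 0*2 + -2*-3 = 6
y[3] = 0*-3 = 0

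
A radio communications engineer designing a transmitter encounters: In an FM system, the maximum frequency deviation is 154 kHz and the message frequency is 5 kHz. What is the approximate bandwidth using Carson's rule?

Carson's rule: BW = 2*(delta_f + f_m)
= 2*(154 + 5) kHz = 318 kHz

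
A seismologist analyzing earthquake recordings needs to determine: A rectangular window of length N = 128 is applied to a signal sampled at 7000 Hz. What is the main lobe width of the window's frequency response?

For a rectangular window of length N,
the main lobe width in frequency is 2*f_s/N.
= 2*7000/128 = 875/8 Hz
This determines the minimum frequency separation for resolving two sinusoids.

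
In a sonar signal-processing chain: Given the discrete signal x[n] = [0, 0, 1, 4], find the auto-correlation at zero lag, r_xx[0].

The auto-correlation at zero lag r_xx[0] equals the signal energy.
r_xx[0] = sum of x[n]^2 = 0^2 + 0^2 + 1^2 + 4^2
= 0 + 0 + 1 + 16 = 17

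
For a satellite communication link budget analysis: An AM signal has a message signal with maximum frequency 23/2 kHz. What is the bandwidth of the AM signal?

In AM (double-sideband), the bandwidth is twice the message frequency.
BW = 2 * f_m = 2 * 23/2 kHz = 23 kHz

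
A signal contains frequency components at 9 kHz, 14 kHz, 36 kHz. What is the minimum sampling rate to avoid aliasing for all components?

The highest frequency component is f_max = 36 kHz.
Nyquist rate = 2 * f_max = 2 * 36 kHz = 72 kHz.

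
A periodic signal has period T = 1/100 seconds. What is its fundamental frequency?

The fundamental frequency is the reciprocal of the period.
f = 1/T = 1/(1/100) = 100 Hz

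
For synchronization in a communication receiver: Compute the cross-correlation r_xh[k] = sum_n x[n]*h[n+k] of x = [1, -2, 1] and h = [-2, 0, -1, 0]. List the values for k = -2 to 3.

Both sequences indexed from 0 and zero outside their support.
Lags with overlap: k = -2 to 3.
  r_xh[-2] = x[2]*h[0] = -2
  r_xh[-1] = x[1]*h[0] + x[2]*h[1] = 4
  r_xh[0] = x[0]*h[0] + x[1]*h[1] + x[2]*h[2] = -3
  r_xh[1] = x[0]*h[1] + x[1]*h[2] + x[2]*h[3] = 2
  r_xh[2] = x[0]*h[2] + x[1]*h[3] = -1
  r_xh[3] = x[0]*h[3] = 0
r_xh = [-2, 4, -3, 2, -1, 0] (for k = -2, ..., 3)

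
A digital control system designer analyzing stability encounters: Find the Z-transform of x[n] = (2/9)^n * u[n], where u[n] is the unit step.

The Z-transform of a^n * u[n] is z/(z-a) for |z| > |a|.
Here a = 2/9, so X(z) = z/(z - (2/9)) = 9z/(9z - 2)
ROC: |z| > 2/9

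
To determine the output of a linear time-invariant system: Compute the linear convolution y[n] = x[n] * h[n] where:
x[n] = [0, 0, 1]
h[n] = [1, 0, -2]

y[n] = sum_k x[k]*h[n-k]. Output length = len(x) + len(h) - 1 = 3 + 3 - 1 = 5.
y[0] = 0*1 = 0
y[1] = 0*1 + 0*0 = 0
y[2] = 1*1 + 0*0 + 0*-2 = 1
y[3] = 1*0 + 0*-2 = 0
y[4] = 1*-2 = -2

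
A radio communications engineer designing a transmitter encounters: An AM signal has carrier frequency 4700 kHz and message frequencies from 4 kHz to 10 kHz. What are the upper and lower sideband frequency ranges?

Upper sideband (USB) = fc + [fm_low, fm_high] = 4700 + [4, 10] = [4704, 4710] kHz
Lower sideband (LSB) = fc - [fm_high, fm_low] = 4700 - [10, 4] = [4690, 4696] kHz
Total occupied spectrum: 4690 kHz to 4710 kHz (plus carrier at 4700 kHz)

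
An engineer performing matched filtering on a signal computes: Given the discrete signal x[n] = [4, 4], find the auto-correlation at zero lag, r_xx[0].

The auto-correlation at zero lag r_xx[0] equals the signal energy.
r_xx[0] = sum of x[n]^2 = 4^2 + 4^2
= 16 + 16 = 32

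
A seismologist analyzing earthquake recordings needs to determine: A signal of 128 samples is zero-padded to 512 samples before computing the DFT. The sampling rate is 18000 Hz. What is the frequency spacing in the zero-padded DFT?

Original DFT: N = 128, resolution = f_s/N = 18000/128 = 1125/8 Hz
Zero-padded DFT: N = 512, resolution = f_s/N = 18000/512 = 1125/32 Hz
Zero-padding interpolates the spectrum (finer frequency grid)
but does NOT improve the true spectral resolution (ability to resolve close frequencies).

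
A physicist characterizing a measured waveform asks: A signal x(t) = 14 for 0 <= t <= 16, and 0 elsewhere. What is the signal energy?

Energy = integral of |x(t)|^2 dt over the signal duration
= 14^2 * 16 = 196 * 16 = 3136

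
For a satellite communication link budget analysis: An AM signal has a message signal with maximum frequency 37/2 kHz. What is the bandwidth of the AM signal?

In AM (double-sideband), the bandwidth is twice the message frequency.
BW = 2 * f_m = 2 * 37/2 kHz = 37 kHz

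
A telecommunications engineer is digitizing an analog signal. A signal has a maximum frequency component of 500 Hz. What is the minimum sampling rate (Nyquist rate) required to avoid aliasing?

By the Nyquist-Shannon sampling theorem,
the minimum sampling rate (Nyquist rate) must be at least 2 * f_max.
Nyquist rate = 2 * 500 Hz = 1000 Hz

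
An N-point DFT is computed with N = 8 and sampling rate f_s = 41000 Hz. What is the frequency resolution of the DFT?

DFT frequency resolution = f_s / N
= 41000 / 8 = 5125 Hz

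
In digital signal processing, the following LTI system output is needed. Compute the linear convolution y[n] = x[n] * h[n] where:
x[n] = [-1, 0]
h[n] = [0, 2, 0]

y[n] = sum_k x[k]*h[n-k]. Output length = len(x) + len(h) - 1 = 2 + 3 - 1 = 4.
y[0] = -1*0 = 0
y[1] = 0*0 + -1*2 = -2
y[2] = 0*2 + -1*0 = 0
y[3] = 0*0 = 0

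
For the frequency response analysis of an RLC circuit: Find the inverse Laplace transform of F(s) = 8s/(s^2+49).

Standard pair: s/(s^2+w^2) <-> cos(wt)*u(t)
With k=8, w=7: f(t) = 8*cos(7t)*u(t)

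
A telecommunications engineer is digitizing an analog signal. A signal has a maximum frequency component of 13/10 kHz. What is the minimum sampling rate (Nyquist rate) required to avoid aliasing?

By the Nyquist-Shannon sampling theorem,
the minimum sampling rate (Nyquist rate) must be at least 2 * f_max.
Nyquist rate = 2 * 13/10 kHz = 13/5 kHz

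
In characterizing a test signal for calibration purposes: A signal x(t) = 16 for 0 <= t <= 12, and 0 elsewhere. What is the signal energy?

Energy = integral of |x(t)|^2 dt over the signal duration
= 16^2 * 12 = 256 * 12 = 3072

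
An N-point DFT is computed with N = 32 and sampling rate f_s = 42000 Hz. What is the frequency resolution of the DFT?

DFT frequency resolution = f_s / N
= 42000 / 32 = 2625/2 Hz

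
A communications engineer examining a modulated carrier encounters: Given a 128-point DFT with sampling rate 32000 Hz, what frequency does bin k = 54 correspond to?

The frequency of DFT bin k is: f_k = k * f_s / N
f_54 = 54 * 32000 / 128 = 13500 Hz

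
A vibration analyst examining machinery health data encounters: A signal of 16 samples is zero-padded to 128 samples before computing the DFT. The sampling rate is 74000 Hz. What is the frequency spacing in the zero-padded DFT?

Original DFT: N = 16, resolution = f_s/N = 74000/16 = 4625 Hz
Zero-padded DFT: N = 128, resolution = f_s/N = 74000/128 = 4625/8 Hz
Zero-padding interpolates the spectrum (finer frequency grid)
but does NOT improve the true spectral resolution (ability to resolve close frequencies).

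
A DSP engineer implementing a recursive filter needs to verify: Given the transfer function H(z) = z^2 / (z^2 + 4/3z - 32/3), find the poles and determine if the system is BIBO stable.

Poles are roots of the denominator: z^2 + 4/3z - 32/3 = 0.
Quadratic formula: z = [-(4/3) +/- sqrt((4/3)^2 - 4*(-32/3))] / 2
Discriminant = 16/9 + 128/3 = 400/9; sqrt = 20/3.
z = (-4/3 +/- 20/3) / 2 => z = 8/3 or z = -4.
|p1| = 4, |p2| = 8/3.
For BIBO stability, all poles must lie inside the unit circle (|p| < 1).
System is UNSTABLE since at least one |p| >= 1.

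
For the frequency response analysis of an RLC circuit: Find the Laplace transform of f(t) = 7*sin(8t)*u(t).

Standard pair: sin(wt)*u(t) <-> w/(s^2+w^2)
With w = 8: L{7*sin(8t)*u(t)} = 56/(s^2+64)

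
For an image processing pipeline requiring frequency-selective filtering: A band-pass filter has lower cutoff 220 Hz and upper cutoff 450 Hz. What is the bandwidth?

Bandwidth = f_high - f_low
= 450 Hz - 220 Hz = 230 Hz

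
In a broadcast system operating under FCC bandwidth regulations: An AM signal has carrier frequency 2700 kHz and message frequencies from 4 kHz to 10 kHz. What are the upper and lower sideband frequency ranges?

Upper sideband (USB) = fc + [fm_low, fm_high] = 2700 + [4, 10] = [2704, 2710] kHz
Lower sideband (LSB) = fc - [fm_high, fm_low] = 2700 - [10, 4] = [2690, 2696] kHz
Total occupied spectrum: 2690 kHz to 2710 kHz (plus carrier at 2700 kHz)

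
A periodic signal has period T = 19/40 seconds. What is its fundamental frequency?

The fundamental frequency is the reciprocal of the period.
f = 1/T = 1/(19/40) = 40/19 Hz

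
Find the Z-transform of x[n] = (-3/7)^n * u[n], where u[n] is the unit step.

The Z-transform of a^n * u[n] is z/(z-a) for |z| > |a|.
Here a = -3/7, so X(z) = z/(z - (-3/7)) = 7z/(7z + 3)
ROC: |z| > 3/7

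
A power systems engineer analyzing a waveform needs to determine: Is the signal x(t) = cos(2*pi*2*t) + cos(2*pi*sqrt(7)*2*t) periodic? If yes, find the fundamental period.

f1 = 2 Hz, f2 = 2*sqrt(7) Hz
Ratio f2/f1 = sqrt(7), which is irrational.
Since the frequency ratio is irrational, no common period exists.
The signal is not periodic.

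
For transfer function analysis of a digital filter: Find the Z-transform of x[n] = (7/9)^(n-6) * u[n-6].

Time-shifting property: if X(z) = Z{x[n]}, then Z{x[n-d]} = z^(-d) * X(z)
X(z) = z/(z - 7/9) for x[n] = (7/9)^n * u[n]
Z{x[n-6]} = z^(-6) * z/(z - 7/9) = z^(-5)/(z - 7/9)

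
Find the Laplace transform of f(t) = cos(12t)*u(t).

Standard pair: cos(wt)*u(t) <-> s/(s^2+w^2)
With w = 12: L{cos(12t)*u(t)} = s/(s^2+144)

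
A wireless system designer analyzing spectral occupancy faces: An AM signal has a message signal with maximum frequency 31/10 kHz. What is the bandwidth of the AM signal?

In AM (double-sideband), the bandwidth is twice the message frequency.
BW = 2 * f_m = 2 * 31/10 kHz = 31/5 kHz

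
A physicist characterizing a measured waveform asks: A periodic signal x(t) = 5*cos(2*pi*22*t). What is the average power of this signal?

Average power of A*cos(wt) is A^2/2.
P = 5^2 / 2 = 25/2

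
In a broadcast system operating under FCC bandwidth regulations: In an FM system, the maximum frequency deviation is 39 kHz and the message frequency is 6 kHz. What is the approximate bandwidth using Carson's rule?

Carson's rule: BW = 2*(delta_f + f_m)
= 2*(39 + 6) kHz = 90 kHz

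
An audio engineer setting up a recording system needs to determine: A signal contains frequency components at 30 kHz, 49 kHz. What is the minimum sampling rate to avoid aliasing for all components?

The highest frequency component is f_max = 49 kHz.
Nyquist rate = 2 * f_max = 2 * 49 kHz = 98 kHz.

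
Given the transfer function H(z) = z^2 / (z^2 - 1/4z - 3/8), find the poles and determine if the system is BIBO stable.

Poles are roots of the denominator: z^2 - 1/4z - 3/8 = 0.
Quadratic formula: z = [-(-1/4) +/- sqrt((-1/4)^2 - 4*(-3/8))] / 2
Discriminant = 1/16 + 3/2 = 25/16; sqrt = 5/4.
z = (1/4 +/- 5/4) / 2 => z = 3/4 or z = -1/2.
|p1| = 3/4, |p2| = 1/2.
For BIBO stability, all poles must lie inside the unit circle (|p| < 1).
System is STABLE since both |p| < 1.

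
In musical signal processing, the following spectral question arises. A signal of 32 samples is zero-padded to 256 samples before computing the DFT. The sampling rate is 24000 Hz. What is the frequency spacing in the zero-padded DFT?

Original DFT: N = 32, resolution = f_s/N = 24000/32 = 750 Hz
Zero-padded DFT: N = 256, resolution = f_s/N = 24000/256 = 375/4 Hz
Zero-padding interpolates the spectrum (finer frequency grid)
but does NOT improve the true spectral resolution (ability to resolve close frequencies).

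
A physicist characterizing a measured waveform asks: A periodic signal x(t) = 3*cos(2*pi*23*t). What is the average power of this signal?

Average power of A*cos(wt) is A^2/2.
P = 3^2 / 2 = 9/2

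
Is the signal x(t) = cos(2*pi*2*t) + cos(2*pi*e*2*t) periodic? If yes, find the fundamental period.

f1 = 2 Hz, f2 = 2*e Hz
Ratio f2/f1 = e, which is irrational.
Since the frequency ratio is irrational, no common period exists.
The signal is not periodic.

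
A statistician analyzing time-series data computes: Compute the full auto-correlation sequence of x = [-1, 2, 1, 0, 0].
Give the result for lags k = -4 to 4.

r_xx[k] = sum_m x[m]*x[m+k], indexed from 0, for k = -4 to 4:
  r_xx[-4] = x[4]*x[0] = 0
  r_xx[-3] = x[3]*x[0] + x[4]*x[1] = 0
  r_xx[-2] = x[2]*x[0] + x[3]*x[1] + x[4]*x[2] = -1
  r_xx[-1] = x[1]*x[0] + x[2]*x[1] + x[3]*x[2] + x[4]*x[3] = 0
  r_xx[0] = x[0]*x[0] + x[1]*x[1] + x[2]*x[2] + x[3]*x[3] + x[4]*x[4] = 6
  r_xx[1] = x[0]*x[1] + x[1]*x[2] + x[2]*x[3] + x[3]*x[4] = 0
  r_xx[2] = x[0]*x[2] + x[1]*x[3] + x[2]*x[4] = -1
  r_xx[3] = x[0]*x[3] + x[1]*x[4] = 0
  r_xx[4] = x[0]*x[4] = 0
r_xx = [0, 0, -1, 0, 6, 0, -1, 0, 0]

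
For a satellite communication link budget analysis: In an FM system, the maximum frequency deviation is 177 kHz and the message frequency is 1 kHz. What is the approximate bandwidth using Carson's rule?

Carson's rule: BW = 2*(delta_f + f_m)
= 2*(177 + 1) kHz = 356 kHz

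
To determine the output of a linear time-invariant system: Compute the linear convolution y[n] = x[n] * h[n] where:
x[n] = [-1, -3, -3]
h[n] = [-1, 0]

y[n] = sum_k x[k]*h[n-k]. Output length = len(x) + len(h) - 1 = 3 + 2 - 1 = 4.
y[0] = -1*-1 = 1
y[1] = -3*-1 + -1*0 = 3
y[2] = -3*-1 + -3*0 = 3
y[3] = -3*0 = 0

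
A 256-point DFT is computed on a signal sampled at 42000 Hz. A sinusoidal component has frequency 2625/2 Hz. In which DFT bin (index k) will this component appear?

DFT frequency resolution = f_s/N = 42000/256 = 2625/16 Hz
Bin index k = f_signal / resolution = 2625/2 / 2625/16 = 8
The signal frequency 2625/2 Hz falls in DFT bin k = 8.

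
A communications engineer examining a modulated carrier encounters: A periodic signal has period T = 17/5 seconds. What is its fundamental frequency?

The fundamental frequency is the reciprocal of the period.
f = 1/T = 1/(17/5) = 5/17 Hz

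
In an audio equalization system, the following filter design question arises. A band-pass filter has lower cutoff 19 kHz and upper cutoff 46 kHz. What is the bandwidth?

Bandwidth = f_high - f_low
= 46 kHz - 19 kHz = 27 kHz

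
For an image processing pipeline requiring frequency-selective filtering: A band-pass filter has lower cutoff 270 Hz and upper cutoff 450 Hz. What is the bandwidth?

Bandwidth = f_high - f_low
= 450 Hz - 270 Hz = 180 Hz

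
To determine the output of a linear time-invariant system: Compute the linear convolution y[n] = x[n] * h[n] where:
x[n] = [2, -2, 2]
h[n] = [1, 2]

y[n] = sum_k x[k]*h[n-k]. Output length = len(x) + len(h) - 1 = 3 + 2 - 1 = 4.
y[0] = 2*1 = 2
y[1] = -2*1 + 2*2 = 2
y[2] = 2*1 + -2*2 = -2
y[3] = 2*2 = 4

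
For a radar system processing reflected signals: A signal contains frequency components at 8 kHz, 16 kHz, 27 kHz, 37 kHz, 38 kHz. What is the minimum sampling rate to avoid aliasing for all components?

The highest frequency component is f_max = 38 kHz.
Nyquist rate = 2 * f_max = 2 * 38 kHz = 76 kHz.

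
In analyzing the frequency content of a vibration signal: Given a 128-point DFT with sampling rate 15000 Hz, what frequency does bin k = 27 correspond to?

The frequency of DFT bin k is: f_k = k * f_s / N
f_27 = 27 * 15000 / 128 = 50625/16 Hz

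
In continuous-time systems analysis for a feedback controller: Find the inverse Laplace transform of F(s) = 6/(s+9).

Standard pair: k/(s+a) <-> k*e^(-at)*u(t)
With k=6, a=9: f(t) = 6*e^(-9t)*u(t)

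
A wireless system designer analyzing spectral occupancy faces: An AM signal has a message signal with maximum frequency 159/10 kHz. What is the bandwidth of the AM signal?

In AM (double-sideband), the bandwidth is twice the message frequency.
BW = 2 * f_m = 2 * 159/10 kHz = 159/5 kHz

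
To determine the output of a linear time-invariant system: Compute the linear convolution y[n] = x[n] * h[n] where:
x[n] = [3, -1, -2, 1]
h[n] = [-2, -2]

y[n] = sum_k x[k]*h[n-k]. Output length = len(x) + len(h) - 1 = 4 + 2 - 1 = 5.
y[0] = 3*-2 = -6
y[1] = -1*-2 + 3*-2 = -4
y[2] = -2*-2 + -1*-2 = 6
y[3] = 1*-2 + -2*-2 = 2
y[4] = 1*-2 = -2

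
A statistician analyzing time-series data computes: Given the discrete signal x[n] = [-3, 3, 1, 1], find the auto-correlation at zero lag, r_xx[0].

The auto-correlation at zero lag r_xx[0] equals the signal energy.
r_xx[0] = sum of x[n]^2 = (-3)^2 + 3^2 + 1^2 + 1^2
= 9 + 9 + 1 + 1 = 20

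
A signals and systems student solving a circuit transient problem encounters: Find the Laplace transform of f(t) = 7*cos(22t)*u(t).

Standard pair: cos(wt)*u(t) <-> s/(s^2+w^2)
With w = 22: L{7*cos(22t)*u(t)} = 7s/(s^2+484)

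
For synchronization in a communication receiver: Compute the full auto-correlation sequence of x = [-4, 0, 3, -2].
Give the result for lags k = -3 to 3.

r_xx[k] = sum_m x[m]*x[m+k], indexed from 0, for k = -3 to 3:
  r_xx[-3] = x[3]*x[0] = 8
  r_xx[-2] = x[2]*x[0] + x[3]*x[1] = -12
  r_xx[-1] = x[1]*x[0] + x[2]*x[1] + x[3]*x[2] = -6
  r_xx[0] = x[0]*x[0] + x[1]*x[1] + x[2]*x[2] + x[3]*x[3] = 29
  r_xx[1] = x[0]*x[1] + x[1]*x[2] + x[2]*x[3] = -6
  r_xx[2] = x[0]*x[2] + x[1]*x[3] = -12
  r_xx[3] = x[0]*x[3] = 8
r_xx = [8, -12, -6, 29, -6, -12, 8]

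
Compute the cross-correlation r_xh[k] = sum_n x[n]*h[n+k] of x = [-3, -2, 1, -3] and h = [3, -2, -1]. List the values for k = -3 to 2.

Both sequences indexed from 0 and zero outside their support.
Lags with overlap: k = -3 to 2.
  r_xh[-3] = x[3]*h[0] = -9
  r_xh[-2] = x[2]*h[0] + x[3]*h[1] = 9
  r_xh[-1] = x[1]*h[0] + x[2]*h[1] + x[3]*h[2] = -5
  r_xh[0] = x[0]*h[0] + x[1]*h[1] + x[2]*h[2] = -6
  r_xh[1] = x[0]*h[1] + x[1]*h[2] = 8
  r_xh[2] = x[0]*h[2] = 3
r_xh = [-9, 9, -5, -6, 8, 3] (for k = -3, ..., 2)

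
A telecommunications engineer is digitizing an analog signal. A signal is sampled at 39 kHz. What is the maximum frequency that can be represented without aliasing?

The maximum frequency that can be represented without aliasing
is the Nyquist frequency: f_max = f_s / 2 = 39 kHz / 2 = 39/2 kHz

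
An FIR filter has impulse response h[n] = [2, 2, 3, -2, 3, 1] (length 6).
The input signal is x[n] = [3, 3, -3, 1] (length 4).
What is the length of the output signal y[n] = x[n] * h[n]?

For linear convolution, the output length is:
len(y) = len(x) + len(h) - 1 = 4 + 6 - 1 = 9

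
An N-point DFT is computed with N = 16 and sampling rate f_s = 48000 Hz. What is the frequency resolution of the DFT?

DFT frequency resolution = f_s / N
= 48000 / 16 = 3000 Hz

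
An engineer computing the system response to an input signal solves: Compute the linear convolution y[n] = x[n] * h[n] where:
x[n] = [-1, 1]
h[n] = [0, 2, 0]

y[n] = sum_k x[k]*h[n-k]. Output length = len(x) + len(h) - 1 = 2 + 3 - 1 = 4.
y[0] = -1*0 = 0
y[1] = 1*0 + -1*2 = -2
y[2] = 1*2 + -1*0 = 2
y[3] = 1*0 = 0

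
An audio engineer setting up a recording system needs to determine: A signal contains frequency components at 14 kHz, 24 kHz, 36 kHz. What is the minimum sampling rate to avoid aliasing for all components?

The highest frequency component is f_max = 36 kHz.
Nyquist rate = 2 * f_max = 2 * 36 kHz = 72 kHz.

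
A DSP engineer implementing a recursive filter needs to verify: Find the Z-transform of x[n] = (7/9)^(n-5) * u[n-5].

Time-shifting property: if X(z) = Z{x[n]}, then Z{x[n-d]} = z^(-d) * X(z)
X(z) = z/(z - 7/9) for x[n] = (7/9)^n * u[n]
Z{x[n-5]} = z^(-5) * z/(z - 7/9) = z^(-4)/(z - 7/9)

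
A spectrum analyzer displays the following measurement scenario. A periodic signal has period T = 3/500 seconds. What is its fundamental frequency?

The fundamental frequency is the reciprocal of the period.
f = 1/T = 1/(3/500) = 500/3 Hz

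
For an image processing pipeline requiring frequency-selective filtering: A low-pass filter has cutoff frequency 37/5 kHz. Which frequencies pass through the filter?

A low-pass filter passes all frequencies below the cutoff frequency 37/5 kHz and attenuates higher frequencies.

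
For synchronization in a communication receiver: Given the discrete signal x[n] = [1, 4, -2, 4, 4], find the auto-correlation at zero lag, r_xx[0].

The auto-correlation at zero lag r_xx[0] equals the signal energy.
r_xx[0] = sum of x[n]^2 = 1^2 + 4^2 + (-2)^2 + 4^2 + 4^2
= 1 + 16 + 4 + 16 + 16 = 53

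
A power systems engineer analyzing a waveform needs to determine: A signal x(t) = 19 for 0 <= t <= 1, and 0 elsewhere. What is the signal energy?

Energy = integral of |x(t)|^2 dt over the signal duration
= 19^2 * 1 = 361 * 1 = 361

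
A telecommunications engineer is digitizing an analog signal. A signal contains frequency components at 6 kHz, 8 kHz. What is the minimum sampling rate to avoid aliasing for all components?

The highest frequency component is f_max = 8 kHz.
Nyquist rate = 2 * f_max = 2 * 8 kHz = 16 kHz.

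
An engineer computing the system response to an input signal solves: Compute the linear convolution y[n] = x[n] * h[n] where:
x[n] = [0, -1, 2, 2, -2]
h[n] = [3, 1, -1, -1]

y[n] = sum_k x[k]*h[n-k]. Output length = len(x) + len(h) - 1 = 5 + 4 - 1 = 8.
y[0] = 0*3 = 0
y[1] = -1*3 + 0*1 = -3
y[2] = 2*3 + -1*1 + 0*-1 = 5
y[3] = 2*3 + 2*1 + -1*-1 + 0*-1 = 9
y[4] = -2*3 + 2*1 + 2*-1 + -1*-1 = -5
y[5] = -2*1 + 2*-1 + 2*-1 = -6
y[6] = -2*-1 + 2*-1 = 0
y[7] = -2*-1 = 2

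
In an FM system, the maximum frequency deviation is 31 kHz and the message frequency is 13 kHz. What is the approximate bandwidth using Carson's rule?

Carson's rule: BW = 2*(delta_f + f_m)
= 2*(31 + 13) kHz = 88 kHz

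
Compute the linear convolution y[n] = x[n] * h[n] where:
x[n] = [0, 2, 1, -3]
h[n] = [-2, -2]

y[n] = sum_k x[k]*h[n-k]. Output length = len(x) + len(h) - 1 = 4 + 2 - 1 = 5.
y[0] = 0*-2 = 0
y[1] = 2*-2 + 0*-2 = -4
y[2] = 1*-2 + 2*-2 = -6
y[3] = -3*-2 + 1*-2 = 4
y[4] = -3*-2 = 6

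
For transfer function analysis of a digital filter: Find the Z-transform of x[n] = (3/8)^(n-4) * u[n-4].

Time-shifting property: if X(z) = Z{x[n]}, then Z{x[n-d]} = z^(-d) * X(z)
X(z) = z/(z - 3/8) for x[n] = (3/8)^n * u[n]
Z{x[n-4]} = z^(-4) * z/(z - 3/8) = z^(-3)/(z - 3/8)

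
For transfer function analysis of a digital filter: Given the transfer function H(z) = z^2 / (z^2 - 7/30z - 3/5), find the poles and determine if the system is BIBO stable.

Poles are roots of the denominator: z^2 - 7/30z - 3/5 = 0.
Quadratic formula: z = [-(-7/30) +/- sqrt((-7/30)^2 - 4*(-3/5))] / 2
Discriminant = 49/900 + 12/5 = 2209/900; sqrt = 47/30.
z = (7/30 +/- 47/30) / 2 => z = 9/10 or z = -2/3.
|p1| = 2/3, |p2| = 9/10.
For BIBO stability, all poles must lie inside the unit circle (|p| < 1).
System is STABLE since both |p| < 1.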